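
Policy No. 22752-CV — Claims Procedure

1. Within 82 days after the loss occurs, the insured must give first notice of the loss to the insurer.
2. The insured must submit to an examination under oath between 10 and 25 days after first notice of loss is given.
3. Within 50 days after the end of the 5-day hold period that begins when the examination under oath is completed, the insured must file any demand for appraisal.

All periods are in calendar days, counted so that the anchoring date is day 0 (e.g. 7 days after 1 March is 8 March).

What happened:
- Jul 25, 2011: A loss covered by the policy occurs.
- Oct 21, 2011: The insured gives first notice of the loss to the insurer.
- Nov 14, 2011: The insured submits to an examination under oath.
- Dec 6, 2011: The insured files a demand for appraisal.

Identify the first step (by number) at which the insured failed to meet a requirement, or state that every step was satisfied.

(1) due by Jul 25, 2011 + 82 days = Oct 15, 2011; done Oct 21, 2011 — 6 days late.

Step 1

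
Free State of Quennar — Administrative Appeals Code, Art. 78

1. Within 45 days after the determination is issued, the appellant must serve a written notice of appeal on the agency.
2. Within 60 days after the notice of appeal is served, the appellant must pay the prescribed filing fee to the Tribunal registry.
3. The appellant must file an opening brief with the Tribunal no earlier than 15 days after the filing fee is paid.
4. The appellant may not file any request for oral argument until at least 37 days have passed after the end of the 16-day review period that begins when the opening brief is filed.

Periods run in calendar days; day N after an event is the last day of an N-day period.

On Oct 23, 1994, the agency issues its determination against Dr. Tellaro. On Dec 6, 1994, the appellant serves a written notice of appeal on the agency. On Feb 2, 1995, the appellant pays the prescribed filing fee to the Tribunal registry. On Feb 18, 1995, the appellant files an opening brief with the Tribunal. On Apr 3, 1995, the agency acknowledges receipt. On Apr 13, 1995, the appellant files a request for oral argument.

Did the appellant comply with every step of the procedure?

Step 1 — counting 45 days from Oct 23, 1994 (when the determination is issued) gives a deadline of Dec 7, 1994; done Dec 6, 1994 — timely.
Step 2 — counting 60 days from Dec 6, 1994 (when the notice of appeal is served) gives a deadline of Feb 4, 1995; Feb 2, 1995 is within that limit.
Step 3 — must wait 15 days from Feb 2, 1995 (when the filing fee is paid), so not before Feb 17, 1995; done Feb 18, 1995 — permitted.
Step 4 — must wait 37 days from Mar 6, 1995 (end of the 16-day review period, which began when the opening brief is filed on Feb 18, 1995), so not before Apr 12, 1995; done Apr 13, 1995, after the minimum wait.

Yes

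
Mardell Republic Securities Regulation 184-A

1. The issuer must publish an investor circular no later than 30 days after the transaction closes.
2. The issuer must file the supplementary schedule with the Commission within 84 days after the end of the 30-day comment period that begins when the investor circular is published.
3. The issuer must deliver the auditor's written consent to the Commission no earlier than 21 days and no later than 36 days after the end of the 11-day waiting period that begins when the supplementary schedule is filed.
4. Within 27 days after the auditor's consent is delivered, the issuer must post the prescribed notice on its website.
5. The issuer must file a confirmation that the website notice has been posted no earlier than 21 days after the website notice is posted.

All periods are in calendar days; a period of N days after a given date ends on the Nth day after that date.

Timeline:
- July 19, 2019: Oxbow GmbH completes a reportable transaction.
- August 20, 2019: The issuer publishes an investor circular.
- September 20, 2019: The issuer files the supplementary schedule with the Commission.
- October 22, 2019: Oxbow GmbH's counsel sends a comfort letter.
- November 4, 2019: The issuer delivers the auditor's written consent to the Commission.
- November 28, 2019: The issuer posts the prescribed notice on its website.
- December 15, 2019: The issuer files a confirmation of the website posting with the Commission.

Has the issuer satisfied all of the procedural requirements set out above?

Step 1: 30 days after July 19, 2019 (when the transaction closes) is August 18, 2019; done August 20, 2019 — 2 days late.

No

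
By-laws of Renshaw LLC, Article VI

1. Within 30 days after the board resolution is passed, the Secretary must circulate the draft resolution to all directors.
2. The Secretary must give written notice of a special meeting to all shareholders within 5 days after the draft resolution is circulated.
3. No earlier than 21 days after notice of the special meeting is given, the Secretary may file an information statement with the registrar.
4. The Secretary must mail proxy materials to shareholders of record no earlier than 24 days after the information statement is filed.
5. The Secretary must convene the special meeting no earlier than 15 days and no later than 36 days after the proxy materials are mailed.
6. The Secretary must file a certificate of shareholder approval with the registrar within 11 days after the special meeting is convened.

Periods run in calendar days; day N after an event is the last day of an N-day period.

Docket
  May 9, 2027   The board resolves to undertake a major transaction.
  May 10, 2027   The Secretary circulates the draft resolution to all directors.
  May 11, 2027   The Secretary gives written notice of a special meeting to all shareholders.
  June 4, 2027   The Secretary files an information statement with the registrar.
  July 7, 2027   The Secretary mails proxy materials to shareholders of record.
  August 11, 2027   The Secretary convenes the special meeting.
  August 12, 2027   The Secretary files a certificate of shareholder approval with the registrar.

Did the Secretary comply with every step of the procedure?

Yes

Step 1 — counting 30 days from May 9, 2027 (when the board resolution is passed) gives a deadline of June 8, 2027; done May 10, 2027 — timely.
Step 2 — counting 5 days from May 10, 2027 (when the draft resolution is circulated) gives a deadline of May 15, 2027; done May 11, 2027 — timely.
Step 3 — must wait 21 days from May 11, 2027 (when notice of the special meeting is given), so not before June 1, 2027; done June 4, 2027 — permitted.
Step 4 — must wait 24 days from June 4, 2027 (when the information statement is filed), so not before June 28, 2027; done July 7, 2027 — permitted.
Step 5 — 15 and 36 days from July 7, 2027 (when the proxy materials are mailed) are July 22, 2027 and August 12, 2027 respectively; done August 11, 2027, which is between those dates.
Step 6 — counting 11 days from August 11, 2027 (when the special meeting is convened) gives a deadline of August 22, 2027; done August 12, 2027 — timely.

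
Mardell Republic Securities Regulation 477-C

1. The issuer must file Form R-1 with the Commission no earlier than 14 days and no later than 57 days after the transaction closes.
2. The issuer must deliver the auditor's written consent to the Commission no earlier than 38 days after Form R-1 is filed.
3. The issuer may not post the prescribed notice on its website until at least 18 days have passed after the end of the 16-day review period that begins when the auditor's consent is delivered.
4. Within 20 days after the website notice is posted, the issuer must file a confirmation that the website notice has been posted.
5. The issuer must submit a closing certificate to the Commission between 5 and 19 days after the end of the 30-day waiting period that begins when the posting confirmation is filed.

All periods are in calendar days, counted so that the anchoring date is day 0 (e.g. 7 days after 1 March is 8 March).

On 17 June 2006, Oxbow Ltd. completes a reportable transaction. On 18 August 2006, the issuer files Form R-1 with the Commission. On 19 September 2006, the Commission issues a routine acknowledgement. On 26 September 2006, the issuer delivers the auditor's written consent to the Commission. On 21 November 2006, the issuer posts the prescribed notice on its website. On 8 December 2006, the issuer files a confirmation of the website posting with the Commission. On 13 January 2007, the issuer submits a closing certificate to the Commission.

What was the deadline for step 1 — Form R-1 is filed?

13 August 2006

Step 1 runs from 17 June 2006, when the transaction closes. The window is 14–57 days after 17 June 2006; it closes on 13 August 2006.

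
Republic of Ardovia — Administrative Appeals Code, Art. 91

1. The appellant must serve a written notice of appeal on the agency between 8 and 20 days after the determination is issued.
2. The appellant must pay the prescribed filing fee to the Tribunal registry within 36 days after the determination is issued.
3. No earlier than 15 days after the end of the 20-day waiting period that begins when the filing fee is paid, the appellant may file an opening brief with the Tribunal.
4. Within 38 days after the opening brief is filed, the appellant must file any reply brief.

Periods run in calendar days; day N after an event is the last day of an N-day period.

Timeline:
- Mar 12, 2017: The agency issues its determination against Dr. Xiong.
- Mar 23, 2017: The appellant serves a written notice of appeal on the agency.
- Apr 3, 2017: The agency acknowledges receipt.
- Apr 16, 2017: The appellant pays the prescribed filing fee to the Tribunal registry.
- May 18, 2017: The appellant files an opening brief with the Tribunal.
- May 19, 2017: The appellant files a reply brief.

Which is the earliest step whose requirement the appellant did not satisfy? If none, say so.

Step 1: the window is 8–20 days after Mar 12, 2017 (when the determination is issued), so Mar 20, 2017 through Apr 1, 2017; Mar 23, 2017 falls inside that range.
Step 2: 36 days after Mar 12, 2017 (when the determination is issued) is Apr 17, 2017; completed Apr 16, 2017, before the deadline.
Step 3: the earliest permitted date is 15 days after May 6, 2017 (end of the 20-day waiting period, which began when the filing fee is paid on Apr 16, 2017), i.e. May 21, 2017; acted on May 18, 2017, 3 days prematurely.
That is the first point of non-compliance.

Step 3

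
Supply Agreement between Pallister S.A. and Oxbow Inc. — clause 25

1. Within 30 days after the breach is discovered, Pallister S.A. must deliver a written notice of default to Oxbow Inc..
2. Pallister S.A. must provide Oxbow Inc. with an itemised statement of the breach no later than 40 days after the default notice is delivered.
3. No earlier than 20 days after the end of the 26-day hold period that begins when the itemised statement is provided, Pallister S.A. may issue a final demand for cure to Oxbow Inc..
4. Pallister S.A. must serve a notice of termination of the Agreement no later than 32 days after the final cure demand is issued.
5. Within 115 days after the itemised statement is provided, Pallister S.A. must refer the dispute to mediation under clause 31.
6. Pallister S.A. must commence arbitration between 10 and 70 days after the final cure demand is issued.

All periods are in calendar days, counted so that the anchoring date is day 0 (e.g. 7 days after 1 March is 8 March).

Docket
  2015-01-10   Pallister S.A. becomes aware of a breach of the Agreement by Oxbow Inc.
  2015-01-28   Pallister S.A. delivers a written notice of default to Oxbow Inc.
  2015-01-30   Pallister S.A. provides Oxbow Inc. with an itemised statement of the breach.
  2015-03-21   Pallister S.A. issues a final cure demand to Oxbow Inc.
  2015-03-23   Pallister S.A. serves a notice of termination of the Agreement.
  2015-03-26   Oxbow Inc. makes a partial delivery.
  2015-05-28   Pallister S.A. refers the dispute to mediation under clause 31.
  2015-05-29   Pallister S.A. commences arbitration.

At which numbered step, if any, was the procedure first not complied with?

Step 1 — counting 30 days from 2015-01-10 (when the breach is discovered) gives a deadline of 2015-02-09; done 2015-01-28 — timely.
Step 2 — counting 40 days from 2015-01-28 (when the default notice is delivered) gives a deadline of 2015-03-09; completed 2015-01-30, before the deadline.
Step 3 — must wait 20 days from 2015-02-25 (end of the 26-day hold period, which began when the itemised statement is provided on 2015-01-30), so not before 2015-03-17; done 2015-03-21 — permitted.
Step 4 — counting 32 days from 2015-03-21 (when the final cure demand is issued) gives a deadline of 2015-04-22; done 2015-03-23 — timely.
Step 5 — counting 115 days from 2015-01-30 (when the itemised statement is provided) gives a deadline of 2015-05-25; not done until 2015-05-28, 3 days after the deadline.

Step 5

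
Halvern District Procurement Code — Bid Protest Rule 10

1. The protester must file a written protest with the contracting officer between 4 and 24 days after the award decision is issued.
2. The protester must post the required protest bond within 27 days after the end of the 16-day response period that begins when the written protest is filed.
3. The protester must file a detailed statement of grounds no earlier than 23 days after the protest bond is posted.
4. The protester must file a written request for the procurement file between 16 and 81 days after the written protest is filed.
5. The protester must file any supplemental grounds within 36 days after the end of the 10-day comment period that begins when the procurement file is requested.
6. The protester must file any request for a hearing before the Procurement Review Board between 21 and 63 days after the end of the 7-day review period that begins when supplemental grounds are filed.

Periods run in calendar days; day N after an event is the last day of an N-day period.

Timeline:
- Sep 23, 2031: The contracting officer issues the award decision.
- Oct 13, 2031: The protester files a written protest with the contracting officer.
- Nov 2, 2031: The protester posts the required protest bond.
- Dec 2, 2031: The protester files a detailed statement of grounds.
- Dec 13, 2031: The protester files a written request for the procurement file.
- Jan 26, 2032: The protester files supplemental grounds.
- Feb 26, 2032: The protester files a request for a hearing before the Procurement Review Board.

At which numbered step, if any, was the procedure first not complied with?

Step 1 — 4 and 24 days from Sep 23, 2031 (when the award decision is issued) are Sep 27, 2031 and Oct 17, 2031 respectively; Oct 13, 2031 falls inside that range.
Step 2 — counting 27 days from Oct 29, 2031 (end of the 16-day response period, which began when the written protest is filed on Oct 13, 2031) gives a deadline of Nov 25, 2031; done Nov 2, 2031 — timely.
Step 3 — must wait 23 days from Nov 2, 2031 (when the protest bond is posted), so not before Nov 25, 2031; done Dec 2, 2031 — permitted.
Step 4 — 16 and 81 days from Oct 13, 2031 (when the written protest is filed) are Oct 29, 2031 and Jan 2, 2032 respectively; Dec 13, 2031 falls inside that range.
Step 5 — counting 36 days from Dec 23, 2031 (end of the 10-day comment period, which began when the procurement file is requested on Dec 13, 2031) gives a deadline of Jan 28, 2032; Jan 26, 2032 is within that limit.
Step 6 — 21 and 63 days from Feb 2, 2032 (end of the 7-day review period, which began when supplemental grounds are filed on Jan 26, 2032) are Feb 23, 2032 and Apr 5, 2032 respectively; Feb 26, 2032 falls inside that range.

None — every step was satisfied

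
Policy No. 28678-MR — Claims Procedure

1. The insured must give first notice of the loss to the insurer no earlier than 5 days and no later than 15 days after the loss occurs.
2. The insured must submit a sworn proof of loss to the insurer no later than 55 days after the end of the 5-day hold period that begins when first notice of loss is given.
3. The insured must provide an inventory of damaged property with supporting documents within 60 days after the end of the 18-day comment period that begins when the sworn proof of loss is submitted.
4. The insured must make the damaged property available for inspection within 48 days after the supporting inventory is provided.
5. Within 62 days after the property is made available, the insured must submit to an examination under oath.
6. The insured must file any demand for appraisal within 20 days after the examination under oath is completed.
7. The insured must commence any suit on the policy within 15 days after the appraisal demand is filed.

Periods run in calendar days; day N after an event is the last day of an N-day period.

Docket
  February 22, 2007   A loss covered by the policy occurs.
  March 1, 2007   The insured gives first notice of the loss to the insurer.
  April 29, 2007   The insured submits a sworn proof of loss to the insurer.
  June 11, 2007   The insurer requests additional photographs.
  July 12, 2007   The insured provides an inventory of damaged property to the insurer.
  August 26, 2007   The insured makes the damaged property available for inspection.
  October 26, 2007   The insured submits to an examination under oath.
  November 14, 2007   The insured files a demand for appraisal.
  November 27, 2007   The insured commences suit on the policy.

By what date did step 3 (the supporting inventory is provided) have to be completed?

July 16, 2007

The sworn proof of loss is submitted on April 29, 2007; the 18-day comment period therefore ends May 17, 2007, and step 3 runs from that date. 60 days after May 17, 2007 is July 16, 2007.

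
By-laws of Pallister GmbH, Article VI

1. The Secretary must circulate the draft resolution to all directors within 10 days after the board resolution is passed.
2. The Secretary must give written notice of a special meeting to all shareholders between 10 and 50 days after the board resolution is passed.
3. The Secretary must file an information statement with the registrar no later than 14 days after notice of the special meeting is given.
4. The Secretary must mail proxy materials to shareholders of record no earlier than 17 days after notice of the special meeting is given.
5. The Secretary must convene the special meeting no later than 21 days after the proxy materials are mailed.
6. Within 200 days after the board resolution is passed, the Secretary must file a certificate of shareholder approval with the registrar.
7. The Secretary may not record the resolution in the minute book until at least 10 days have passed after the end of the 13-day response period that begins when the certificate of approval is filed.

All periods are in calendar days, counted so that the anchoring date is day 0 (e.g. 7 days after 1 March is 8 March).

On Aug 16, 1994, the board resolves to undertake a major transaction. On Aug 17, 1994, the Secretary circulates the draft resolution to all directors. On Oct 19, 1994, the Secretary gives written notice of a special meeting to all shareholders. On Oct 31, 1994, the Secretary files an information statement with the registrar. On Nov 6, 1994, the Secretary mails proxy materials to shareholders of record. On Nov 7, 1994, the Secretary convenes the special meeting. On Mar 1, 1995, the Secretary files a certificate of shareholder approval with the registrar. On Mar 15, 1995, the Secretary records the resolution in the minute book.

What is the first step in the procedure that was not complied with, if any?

Step 2

Step 1 — counting 10 days from Aug 16, 1994 (when the board resolution is passed) gives a deadline of Aug 26, 1994; completed Aug 17, 1994, before the deadline.
Step 2 — 10 and 50 days from Aug 16, 1994 (when the board resolution is passed) are Aug 26, 1994 and Oct 5, 1994 respectively; done Oct 19, 1994 — 14 days after the window closed.
The procedure was therefore not followed at step 2.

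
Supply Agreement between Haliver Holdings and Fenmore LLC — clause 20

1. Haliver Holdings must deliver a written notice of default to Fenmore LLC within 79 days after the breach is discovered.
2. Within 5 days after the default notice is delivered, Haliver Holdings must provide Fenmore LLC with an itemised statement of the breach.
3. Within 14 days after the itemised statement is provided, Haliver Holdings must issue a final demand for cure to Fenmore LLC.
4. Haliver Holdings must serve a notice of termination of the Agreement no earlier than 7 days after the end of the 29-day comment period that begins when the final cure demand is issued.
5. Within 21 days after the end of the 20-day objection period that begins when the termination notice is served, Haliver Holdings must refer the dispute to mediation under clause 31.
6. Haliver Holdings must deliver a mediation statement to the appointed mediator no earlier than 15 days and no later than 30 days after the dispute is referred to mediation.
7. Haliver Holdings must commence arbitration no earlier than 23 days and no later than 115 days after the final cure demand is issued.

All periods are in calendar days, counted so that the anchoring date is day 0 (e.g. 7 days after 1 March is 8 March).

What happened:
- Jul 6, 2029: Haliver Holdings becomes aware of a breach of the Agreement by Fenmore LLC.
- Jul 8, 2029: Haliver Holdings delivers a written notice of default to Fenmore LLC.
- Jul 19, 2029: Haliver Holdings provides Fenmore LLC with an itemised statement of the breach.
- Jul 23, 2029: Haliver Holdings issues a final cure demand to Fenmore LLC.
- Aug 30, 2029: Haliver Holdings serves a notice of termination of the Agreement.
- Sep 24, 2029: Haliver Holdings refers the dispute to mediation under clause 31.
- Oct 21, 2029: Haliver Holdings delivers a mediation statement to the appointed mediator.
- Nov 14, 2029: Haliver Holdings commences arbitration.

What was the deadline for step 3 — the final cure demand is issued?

Aug 2, 2029

Step 3 runs from Jul 19, 2029, when the itemised statement is provided. 14 days after Jul 19, 2029 is Aug 2, 2029.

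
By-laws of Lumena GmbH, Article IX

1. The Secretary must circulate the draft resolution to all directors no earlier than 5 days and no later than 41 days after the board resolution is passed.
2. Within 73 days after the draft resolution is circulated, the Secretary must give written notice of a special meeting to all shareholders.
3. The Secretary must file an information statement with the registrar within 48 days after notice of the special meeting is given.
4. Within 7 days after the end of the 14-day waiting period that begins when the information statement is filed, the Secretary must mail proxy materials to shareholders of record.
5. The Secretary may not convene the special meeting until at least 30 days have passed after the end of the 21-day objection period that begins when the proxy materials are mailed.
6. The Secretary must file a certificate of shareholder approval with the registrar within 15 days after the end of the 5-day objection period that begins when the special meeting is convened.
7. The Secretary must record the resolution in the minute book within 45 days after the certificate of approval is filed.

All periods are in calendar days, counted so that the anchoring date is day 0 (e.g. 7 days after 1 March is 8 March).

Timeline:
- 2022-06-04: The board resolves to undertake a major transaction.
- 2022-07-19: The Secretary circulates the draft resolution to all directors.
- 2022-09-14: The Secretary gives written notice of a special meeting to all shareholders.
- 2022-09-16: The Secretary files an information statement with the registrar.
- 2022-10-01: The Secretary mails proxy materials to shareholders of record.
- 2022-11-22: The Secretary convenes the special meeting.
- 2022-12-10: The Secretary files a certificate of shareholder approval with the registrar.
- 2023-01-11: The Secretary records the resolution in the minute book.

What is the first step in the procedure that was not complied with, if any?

Step 1

(1) the permitted window runs from 2022-06-04 + 5 = 2022-06-09 to 2022-06-04 + 41 = 2022-07-15; 2022-07-19 is 4 days past the end of the window.
No need to go further; step 1 was not satisfied.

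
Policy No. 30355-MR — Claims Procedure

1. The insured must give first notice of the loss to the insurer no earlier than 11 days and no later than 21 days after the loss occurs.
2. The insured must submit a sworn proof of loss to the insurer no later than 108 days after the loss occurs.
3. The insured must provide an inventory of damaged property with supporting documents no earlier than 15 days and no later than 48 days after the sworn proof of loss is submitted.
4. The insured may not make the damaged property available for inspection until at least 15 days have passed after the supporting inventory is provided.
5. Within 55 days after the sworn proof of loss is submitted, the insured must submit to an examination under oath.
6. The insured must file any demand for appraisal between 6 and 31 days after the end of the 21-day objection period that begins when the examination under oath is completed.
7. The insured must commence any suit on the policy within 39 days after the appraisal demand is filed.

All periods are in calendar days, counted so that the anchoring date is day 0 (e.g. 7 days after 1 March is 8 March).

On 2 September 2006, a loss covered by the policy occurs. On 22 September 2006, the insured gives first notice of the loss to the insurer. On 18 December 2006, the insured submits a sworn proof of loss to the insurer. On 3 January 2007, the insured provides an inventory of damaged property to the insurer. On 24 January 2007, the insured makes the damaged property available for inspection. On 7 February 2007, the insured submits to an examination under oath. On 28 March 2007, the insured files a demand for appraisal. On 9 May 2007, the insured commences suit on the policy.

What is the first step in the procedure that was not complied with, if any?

Step 7

Step 1: the window is 11–21 days after 2 September 2006 (when the loss occurs), so 13 September 2006 through 23 September 2006; 22 September 2006 falls inside that range.
Step 2: 108 days after 2 September 2006 (when the loss occurs) is 19 December 2006; completed 18 December 2006, before the deadline.
Step 3: the window is 15–48 days after 18 December 2006 (when the sworn proof of loss is submitted), so 2 January 2007 through 4 February 2007; done 3 January 2007, which is between those dates.
Step 4: the earliest permitted date is 15 days after 3 January 2007 (when the supporting inventory is provided), i.e. 18 January 2007; 24 January 2007 is on or after that date.
Step 5: 55 days after 18 December 2006 (when the sworn proof of loss is submitted) is 11 February 2007; completed 7 February 2007, before the deadline.
Step 6: the window is 6–31 days after 28 February 2007 (end of the 21-day objection period, which began when the examination under oath is completed on 7 February 2007), so 6 March 2007 through 31 March 2007; 28 March 2007 falls inside that range.
Step 7: 39 days after 28 March 2007 (when the appraisal demand is filed) is 6 May 2007; done 9 May 2007 — 3 days late.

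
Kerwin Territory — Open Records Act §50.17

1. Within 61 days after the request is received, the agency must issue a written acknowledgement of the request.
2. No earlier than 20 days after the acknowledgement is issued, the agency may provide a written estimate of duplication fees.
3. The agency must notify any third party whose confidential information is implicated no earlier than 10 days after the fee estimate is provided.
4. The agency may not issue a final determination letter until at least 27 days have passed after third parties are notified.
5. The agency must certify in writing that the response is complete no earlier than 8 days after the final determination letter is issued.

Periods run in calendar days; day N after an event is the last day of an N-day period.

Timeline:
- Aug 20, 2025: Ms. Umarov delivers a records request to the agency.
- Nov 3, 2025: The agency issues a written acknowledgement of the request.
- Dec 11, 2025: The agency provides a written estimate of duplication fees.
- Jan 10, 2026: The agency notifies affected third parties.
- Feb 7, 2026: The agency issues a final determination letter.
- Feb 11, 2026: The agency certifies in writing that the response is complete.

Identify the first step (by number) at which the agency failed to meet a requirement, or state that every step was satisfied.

(1) due by Aug 20, 2025 + 61 days = Oct 20, 2025; not done until Nov 3, 2025, 14 days after the deadline.

Step 1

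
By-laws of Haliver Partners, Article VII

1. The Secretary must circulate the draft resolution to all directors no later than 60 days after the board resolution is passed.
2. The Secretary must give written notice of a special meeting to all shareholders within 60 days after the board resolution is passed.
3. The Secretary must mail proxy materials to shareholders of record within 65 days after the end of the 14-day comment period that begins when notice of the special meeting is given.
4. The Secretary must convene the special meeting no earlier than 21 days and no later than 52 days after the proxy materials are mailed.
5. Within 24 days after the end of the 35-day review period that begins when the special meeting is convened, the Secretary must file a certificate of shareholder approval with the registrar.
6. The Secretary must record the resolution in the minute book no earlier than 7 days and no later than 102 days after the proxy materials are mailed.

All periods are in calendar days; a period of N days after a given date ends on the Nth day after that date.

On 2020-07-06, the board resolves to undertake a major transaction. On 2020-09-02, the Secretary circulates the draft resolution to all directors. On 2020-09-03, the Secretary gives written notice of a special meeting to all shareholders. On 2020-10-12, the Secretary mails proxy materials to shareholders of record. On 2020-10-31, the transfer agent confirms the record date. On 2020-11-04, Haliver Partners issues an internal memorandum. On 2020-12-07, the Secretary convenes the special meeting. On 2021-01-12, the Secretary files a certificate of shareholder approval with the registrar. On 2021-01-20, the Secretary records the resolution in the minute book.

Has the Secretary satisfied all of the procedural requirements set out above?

Step 1 — counting 60 days from 2020-07-06 (when the board resolution is passed) gives a deadline of 2020-09-04; done 2020-09-02 — timely.
Step 2 — counting 60 days from 2020-07-06 (when the board resolution is passed) gives a deadline of 2020-09-04; completed 2020-09-03, before the deadline.
Step 3 — counting 65 days from 2020-09-17 (end of the 14-day comment period, which began when notice of the special meeting is given on 2020-09-03) gives a deadline of 2020-11-21; done 2020-10-12 — timely.
Step 4 — 21 and 52 days from 2020-10-12 (when the proxy materials are mailed) are 2020-11-02 and 2020-12-03 respectively; done 2020-12-07 — 4 days after the window closed.
Later steps need not be reached.

No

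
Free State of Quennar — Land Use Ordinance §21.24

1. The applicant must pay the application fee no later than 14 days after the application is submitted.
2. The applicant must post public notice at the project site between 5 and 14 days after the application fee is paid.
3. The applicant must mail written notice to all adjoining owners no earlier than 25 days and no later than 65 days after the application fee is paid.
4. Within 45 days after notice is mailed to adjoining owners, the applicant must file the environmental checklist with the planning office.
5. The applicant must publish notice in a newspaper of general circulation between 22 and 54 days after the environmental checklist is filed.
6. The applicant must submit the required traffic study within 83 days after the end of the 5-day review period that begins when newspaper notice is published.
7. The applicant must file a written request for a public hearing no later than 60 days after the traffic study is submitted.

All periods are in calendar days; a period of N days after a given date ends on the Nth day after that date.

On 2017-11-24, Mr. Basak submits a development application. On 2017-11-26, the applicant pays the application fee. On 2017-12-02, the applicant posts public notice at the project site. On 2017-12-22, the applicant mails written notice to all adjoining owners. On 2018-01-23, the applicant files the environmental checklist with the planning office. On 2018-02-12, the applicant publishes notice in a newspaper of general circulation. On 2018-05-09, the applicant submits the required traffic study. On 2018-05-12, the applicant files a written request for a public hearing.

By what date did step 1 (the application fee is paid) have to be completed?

2017-12-08

Step 1 runs from 2017-11-24, when the application is submitted. 14 days after 2017-11-24 is 2017-12-08.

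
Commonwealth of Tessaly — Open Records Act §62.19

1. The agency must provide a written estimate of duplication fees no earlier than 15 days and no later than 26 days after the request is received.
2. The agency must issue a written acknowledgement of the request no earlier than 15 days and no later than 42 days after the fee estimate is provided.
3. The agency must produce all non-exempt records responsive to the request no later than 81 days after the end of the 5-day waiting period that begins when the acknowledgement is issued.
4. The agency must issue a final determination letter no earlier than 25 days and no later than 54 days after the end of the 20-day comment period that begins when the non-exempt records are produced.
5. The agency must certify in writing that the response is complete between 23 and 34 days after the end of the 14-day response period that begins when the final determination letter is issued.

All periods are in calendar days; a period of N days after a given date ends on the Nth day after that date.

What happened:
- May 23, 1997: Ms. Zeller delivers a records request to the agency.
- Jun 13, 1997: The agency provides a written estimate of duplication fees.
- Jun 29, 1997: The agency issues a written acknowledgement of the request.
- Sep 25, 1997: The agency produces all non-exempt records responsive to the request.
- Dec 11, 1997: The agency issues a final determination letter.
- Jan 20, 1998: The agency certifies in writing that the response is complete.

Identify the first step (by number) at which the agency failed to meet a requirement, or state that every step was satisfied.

Step 3

Step 1 — 15 and 26 days from May 23, 1997 (when the request is received) are Jun 7, 1997 and Jun 18, 1997 respectively; Jun 13, 1997 falls inside that range.
Step 2 — 15 and 42 days from Jun 13, 1997 (when the fee estimate is provided) are Jun 28, 1997 and Jul 25, 1997 respectively; done Jun 29, 1997 — within the window.
Step 3 — counting 81 days from Jul 4, 1997 (end of the 5-day waiting period, which began when the acknowledgement is issued on Jun 29, 1997) gives a deadline of Sep 23, 1997; done Sep 25, 1997 — 2 days late.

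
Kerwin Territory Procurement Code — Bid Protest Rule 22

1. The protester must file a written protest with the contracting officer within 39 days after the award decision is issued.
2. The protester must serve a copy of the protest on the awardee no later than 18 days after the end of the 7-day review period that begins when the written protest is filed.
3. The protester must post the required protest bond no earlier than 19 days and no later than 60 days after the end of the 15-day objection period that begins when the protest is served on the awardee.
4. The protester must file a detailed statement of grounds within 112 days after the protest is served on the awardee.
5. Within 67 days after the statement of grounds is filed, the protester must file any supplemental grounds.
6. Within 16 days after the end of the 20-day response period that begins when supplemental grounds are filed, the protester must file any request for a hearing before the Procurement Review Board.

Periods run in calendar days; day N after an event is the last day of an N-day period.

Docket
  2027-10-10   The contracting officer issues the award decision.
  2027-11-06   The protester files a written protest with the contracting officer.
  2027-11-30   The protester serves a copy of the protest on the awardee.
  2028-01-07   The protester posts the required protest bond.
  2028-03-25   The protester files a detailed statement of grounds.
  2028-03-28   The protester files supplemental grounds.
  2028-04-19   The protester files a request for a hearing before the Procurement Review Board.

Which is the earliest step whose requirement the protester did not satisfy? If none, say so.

Step 4

Step 1 — counting 39 days from 2027-10-10 (when the award decision is issued) gives a deadline of 2027-11-18; 2027-11-06 is within that limit.
Step 2 — counting 18 days from 2027-11-13 (end of the 7-day review period, which began when the written protest is filed on 2027-11-06) gives a deadline of 2027-12-01; done 2027-11-30 — timely.
Step 3 — 19 and 60 days from 2027-12-15 (end of the 15-day objection period, which began when the protest is served on the awardee on 2027-11-30) are 2028-01-03 and 2028-02-13 respectively; 2028-01-07 falls inside that range.
Step 4 — counting 112 days from 2027-11-30 (when the protest is served on the awardee) gives a deadline of 2028-03-21; 2028-03-25 misses that deadline by 4 days.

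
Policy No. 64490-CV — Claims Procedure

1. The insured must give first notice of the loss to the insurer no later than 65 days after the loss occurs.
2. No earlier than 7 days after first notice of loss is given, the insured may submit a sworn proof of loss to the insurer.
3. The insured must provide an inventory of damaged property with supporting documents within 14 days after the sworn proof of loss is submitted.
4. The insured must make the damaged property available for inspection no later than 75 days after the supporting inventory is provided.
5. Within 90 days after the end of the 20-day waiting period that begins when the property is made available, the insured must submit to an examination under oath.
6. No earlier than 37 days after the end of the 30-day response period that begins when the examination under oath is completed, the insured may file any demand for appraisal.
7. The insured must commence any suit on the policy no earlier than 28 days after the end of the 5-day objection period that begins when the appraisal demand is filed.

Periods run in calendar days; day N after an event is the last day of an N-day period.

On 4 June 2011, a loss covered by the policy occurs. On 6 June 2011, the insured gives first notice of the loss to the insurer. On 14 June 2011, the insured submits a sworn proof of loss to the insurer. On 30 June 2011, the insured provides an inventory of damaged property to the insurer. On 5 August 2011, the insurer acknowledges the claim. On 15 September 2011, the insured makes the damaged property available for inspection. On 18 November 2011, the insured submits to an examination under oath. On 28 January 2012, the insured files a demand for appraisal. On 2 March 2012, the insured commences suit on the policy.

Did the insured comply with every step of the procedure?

Step 1 — counting 65 days from 4 June 2011 (when the loss occurs) gives a deadline of 8 August 2011; completed 6 June 2011, before the deadline.
Step 2 — must wait 7 days from 6 June 2011 (when first notice of loss is given), so not before 13 June 2011; done 14 June 2011 — permitted.
Step 3 — counting 14 days from 14 June 2011 (when the sworn proof of loss is submitted) gives a deadline of 28 June 2011; done 30 June 2011 — 2 days late.

No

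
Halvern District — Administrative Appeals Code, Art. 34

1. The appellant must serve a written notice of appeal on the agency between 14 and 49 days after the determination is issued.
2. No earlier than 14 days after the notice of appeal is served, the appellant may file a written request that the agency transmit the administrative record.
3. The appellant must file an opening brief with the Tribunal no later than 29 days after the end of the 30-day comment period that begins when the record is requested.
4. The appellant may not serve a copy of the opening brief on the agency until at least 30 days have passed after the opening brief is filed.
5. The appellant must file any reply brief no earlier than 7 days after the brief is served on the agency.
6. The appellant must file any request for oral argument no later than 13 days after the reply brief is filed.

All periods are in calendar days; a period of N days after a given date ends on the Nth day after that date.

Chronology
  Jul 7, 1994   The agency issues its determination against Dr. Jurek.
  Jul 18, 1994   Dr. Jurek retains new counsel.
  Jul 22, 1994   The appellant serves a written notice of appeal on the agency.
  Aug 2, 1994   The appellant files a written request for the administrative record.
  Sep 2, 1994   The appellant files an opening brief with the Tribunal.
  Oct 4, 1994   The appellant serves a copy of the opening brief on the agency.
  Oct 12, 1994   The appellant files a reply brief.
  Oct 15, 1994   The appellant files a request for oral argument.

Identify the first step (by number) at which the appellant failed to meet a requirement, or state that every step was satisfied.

(1) the permitted window runs from Jul 7, 1994 + 14 = Jul 21, 1994 to Jul 7, 1994 + 49 = Aug 25, 1994; done Jul 22, 1994 — within the window.
(2) permitted from Jul 22, 1994 + 14 days = Aug 5, 1994 onward; Aug 2, 1994 is 3 days before the earliest permitted date.
Later steps need not be reached.

Step 2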